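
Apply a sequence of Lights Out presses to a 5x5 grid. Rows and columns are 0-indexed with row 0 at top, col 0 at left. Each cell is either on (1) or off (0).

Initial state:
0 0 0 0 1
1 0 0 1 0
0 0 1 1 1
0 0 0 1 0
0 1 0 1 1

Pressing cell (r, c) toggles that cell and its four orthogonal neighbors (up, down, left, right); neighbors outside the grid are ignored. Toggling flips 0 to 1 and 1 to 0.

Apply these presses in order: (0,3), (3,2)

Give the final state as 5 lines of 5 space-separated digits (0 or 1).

Answer: 0 0 1 1 0
1 0 0 0 0
0 0 0 1 1
0 1 1 0 0
0 1 1 1 1

Derivation:
After press 1 at (0,3):
0 0 1 1 0
1 0 0 0 0
0 0 1 1 1
0 0 0 1 0
0 1 0 1 1

After press 2 at (3,2):
0 0 1 1 0
1 0 0 0 0
0 0 0 1 1
0 1 1 0 0
0 1 1 1 1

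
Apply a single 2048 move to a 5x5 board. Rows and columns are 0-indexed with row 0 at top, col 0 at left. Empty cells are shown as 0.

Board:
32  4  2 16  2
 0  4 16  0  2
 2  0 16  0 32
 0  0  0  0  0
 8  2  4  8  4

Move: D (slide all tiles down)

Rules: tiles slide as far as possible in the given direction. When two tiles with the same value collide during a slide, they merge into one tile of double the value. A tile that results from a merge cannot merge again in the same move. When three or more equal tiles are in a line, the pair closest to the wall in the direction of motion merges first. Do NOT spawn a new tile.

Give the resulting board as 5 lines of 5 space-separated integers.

Answer:  0  0  0  0  0
 0  0  0  0  0
32  0  2  0  4
 2  8 32 16 32
 8  2  4  8  4

Derivation:
Slide down:
col 0: [32, 0, 2, 0, 8] -> [0, 0, 32, 2, 8]
col 1: [4, 4, 0, 0, 2] -> [0, 0, 0, 8, 2]
col 2: [2, 16, 16, 0, 4] -> [0, 0, 2, 32, 4]
col 3: [16, 0, 0, 0, 8] -> [0, 0, 0, 16, 8]
col 4: [2, 2, 32, 0, 4] -> [0, 0, 4, 32, 4]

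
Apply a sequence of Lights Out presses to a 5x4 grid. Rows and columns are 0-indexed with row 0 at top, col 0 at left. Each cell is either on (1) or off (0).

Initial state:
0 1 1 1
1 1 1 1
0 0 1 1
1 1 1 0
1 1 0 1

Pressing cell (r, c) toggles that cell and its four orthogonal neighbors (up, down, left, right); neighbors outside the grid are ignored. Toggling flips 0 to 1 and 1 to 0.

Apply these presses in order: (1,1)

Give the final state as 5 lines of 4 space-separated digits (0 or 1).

Answer: 0 0 1 1
0 0 0 1
0 1 1 1
1 1 1 0
1 1 0 1

Derivation:
After press 1 at (1,1):
0 0 1 1
0 0 0 1
0 1 1 1
1 1 1 0
1 1 0 1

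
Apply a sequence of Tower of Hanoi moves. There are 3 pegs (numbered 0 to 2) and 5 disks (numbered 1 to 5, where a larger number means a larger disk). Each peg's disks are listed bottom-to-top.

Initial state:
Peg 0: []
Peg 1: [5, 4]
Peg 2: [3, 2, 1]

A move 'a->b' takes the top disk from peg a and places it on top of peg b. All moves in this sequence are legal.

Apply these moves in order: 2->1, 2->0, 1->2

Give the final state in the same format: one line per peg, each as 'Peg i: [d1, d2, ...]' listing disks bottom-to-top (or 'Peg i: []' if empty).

Answer: Peg 0: [2]
Peg 1: [5, 4]
Peg 2: [3, 1]

Derivation:
After move 1 (2->1):
Peg 0: []
Peg 1: [5, 4, 1]
Peg 2: [3, 2]

After move 2 (2->0):
Peg 0: [2]
Peg 1: [5, 4, 1]
Peg 2: [3]

After move 3 (1->2):
Peg 0: [2]
Peg 1: [5, 4]
Peg 2: [3, 1]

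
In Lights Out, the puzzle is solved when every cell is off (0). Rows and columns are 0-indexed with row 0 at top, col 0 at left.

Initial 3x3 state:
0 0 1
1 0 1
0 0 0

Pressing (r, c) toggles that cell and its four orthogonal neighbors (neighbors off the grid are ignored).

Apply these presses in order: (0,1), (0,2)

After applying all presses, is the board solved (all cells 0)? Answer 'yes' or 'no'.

Answer: no

Derivation:
After press 1 at (0,1):
1 1 0
1 1 1
0 0 0

After press 2 at (0,2):
1 0 1
1 1 0
0 0 0

Lights still on: 4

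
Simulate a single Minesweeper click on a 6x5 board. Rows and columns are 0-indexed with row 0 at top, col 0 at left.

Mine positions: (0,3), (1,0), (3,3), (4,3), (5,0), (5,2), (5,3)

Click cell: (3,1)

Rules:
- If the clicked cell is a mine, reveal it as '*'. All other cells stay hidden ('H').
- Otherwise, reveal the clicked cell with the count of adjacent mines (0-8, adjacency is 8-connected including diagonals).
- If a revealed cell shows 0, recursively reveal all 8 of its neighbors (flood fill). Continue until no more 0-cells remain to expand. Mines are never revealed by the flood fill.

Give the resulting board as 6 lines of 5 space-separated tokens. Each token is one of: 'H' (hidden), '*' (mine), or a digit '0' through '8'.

H H H H H
H H H H H
1 1 1 H H
0 0 2 H H
1 2 4 H H
H H H H H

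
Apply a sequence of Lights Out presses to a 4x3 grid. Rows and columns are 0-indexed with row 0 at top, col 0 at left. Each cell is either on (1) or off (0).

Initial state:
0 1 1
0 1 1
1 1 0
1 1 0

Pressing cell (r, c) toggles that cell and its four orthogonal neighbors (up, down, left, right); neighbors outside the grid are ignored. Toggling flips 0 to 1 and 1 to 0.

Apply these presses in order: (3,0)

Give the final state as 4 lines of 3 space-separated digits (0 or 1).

After press 1 at (3,0):
0 1 1
0 1 1
0 1 0
0 0 0

Answer: 0 1 1
0 1 1
0 1 0
0 0 0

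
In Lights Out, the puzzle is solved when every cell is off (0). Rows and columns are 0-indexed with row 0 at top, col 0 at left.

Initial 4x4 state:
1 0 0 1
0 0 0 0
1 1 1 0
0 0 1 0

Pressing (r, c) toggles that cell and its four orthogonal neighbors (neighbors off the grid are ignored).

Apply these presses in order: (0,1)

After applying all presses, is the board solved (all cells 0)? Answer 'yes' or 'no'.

Answer: no

Derivation:
After press 1 at (0,1):
0 1 1 1
0 1 0 0
1 1 1 0
0 0 1 0

Lights still on: 8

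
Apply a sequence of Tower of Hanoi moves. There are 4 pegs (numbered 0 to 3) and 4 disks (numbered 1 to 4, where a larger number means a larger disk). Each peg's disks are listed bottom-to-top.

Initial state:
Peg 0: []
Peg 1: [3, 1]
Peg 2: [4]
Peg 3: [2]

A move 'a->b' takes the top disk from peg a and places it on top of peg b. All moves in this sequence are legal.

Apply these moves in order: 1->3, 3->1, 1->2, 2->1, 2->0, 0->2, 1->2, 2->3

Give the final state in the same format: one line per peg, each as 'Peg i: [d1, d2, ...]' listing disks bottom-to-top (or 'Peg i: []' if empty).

Answer: Peg 0: []
Peg 1: [3]
Peg 2: [4]
Peg 3: [2, 1]

Derivation:
After move 1 (1->3):
Peg 0: []
Peg 1: [3]
Peg 2: [4]
Peg 3: [2, 1]

After move 2 (3->1):
Peg 0: []
Peg 1: [3, 1]
Peg 2: [4]
Peg 3: [2]

After move 3 (1->2):
Peg 0: []
Peg 1: [3]
Peg 2: [4, 1]
Peg 3: [2]

After move 4 (2->1):
Peg 0: []
Peg 1: [3, 1]
Peg 2: [4]
Peg 3: [2]

After move 5 (2->0):
Peg 0: [4]
Peg 1: [3, 1]
Peg 2: []
Peg 3: [2]

After move 6 (0->2):
Peg 0: []
Peg 1: [3, 1]
Peg 2: [4]
Peg 3: [2]

After move 7 (1->2):
Peg 0: []
Peg 1: [3]
Peg 2: [4, 1]
Peg 3: [2]

After move 8 (2->3):
Peg 0: []
Peg 1: [3]
Peg 2: [4]
Peg 3: [2, 1]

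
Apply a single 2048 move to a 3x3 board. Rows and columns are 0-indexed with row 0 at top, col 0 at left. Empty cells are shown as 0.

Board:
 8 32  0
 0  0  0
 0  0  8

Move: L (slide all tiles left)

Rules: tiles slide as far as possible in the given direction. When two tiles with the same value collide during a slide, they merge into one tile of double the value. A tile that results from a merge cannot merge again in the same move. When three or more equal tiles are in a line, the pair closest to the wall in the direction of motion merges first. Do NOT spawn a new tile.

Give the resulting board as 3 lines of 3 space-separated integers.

Slide left:
row 0: [8, 32, 0] -> [8, 32, 0]
row 1: [0, 0, 0] -> [0, 0, 0]
row 2: [0, 0, 8] -> [8, 0, 0]

Answer:  8 32  0
 0  0  0
 8  0  0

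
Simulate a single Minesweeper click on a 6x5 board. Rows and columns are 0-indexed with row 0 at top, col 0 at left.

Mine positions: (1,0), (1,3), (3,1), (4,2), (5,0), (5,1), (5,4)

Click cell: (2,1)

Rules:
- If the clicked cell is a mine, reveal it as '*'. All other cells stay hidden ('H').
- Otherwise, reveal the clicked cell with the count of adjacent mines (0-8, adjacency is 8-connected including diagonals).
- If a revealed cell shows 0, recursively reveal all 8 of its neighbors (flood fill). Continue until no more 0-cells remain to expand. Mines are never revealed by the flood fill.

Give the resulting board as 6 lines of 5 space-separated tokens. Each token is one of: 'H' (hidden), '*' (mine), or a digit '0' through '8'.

H H H H H
H H H H H
H 2 H H H
H H H H H
H H H H H
H H H H H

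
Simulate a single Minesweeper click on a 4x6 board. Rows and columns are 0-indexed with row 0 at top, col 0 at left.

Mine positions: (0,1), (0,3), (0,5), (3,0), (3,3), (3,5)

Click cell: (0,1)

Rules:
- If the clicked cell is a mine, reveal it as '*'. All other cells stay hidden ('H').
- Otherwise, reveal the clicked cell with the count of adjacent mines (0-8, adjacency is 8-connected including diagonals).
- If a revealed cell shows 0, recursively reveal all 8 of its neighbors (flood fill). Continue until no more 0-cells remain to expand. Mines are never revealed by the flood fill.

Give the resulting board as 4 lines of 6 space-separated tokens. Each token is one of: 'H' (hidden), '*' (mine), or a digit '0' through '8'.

H * H H H H
H H H H H H
H H H H H H
H H H H H H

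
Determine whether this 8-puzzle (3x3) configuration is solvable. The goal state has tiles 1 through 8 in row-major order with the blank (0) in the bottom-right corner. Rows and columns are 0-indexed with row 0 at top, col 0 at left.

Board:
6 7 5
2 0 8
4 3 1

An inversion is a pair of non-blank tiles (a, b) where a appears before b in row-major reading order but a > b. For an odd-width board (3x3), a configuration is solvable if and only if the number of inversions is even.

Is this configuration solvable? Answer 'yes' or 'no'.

Inversions (pairs i<j in row-major order where tile[i] > tile[j] > 0): 21
21 is odd, so the puzzle is not solvable.

Answer: no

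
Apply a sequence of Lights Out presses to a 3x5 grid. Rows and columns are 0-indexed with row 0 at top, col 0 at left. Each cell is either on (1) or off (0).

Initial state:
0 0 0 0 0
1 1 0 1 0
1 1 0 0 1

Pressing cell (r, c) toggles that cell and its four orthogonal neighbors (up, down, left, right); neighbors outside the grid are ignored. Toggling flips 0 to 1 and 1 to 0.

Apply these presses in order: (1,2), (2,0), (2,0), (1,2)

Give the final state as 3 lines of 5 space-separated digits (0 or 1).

Answer: 0 0 0 0 0
1 1 0 1 0
1 1 0 0 1

Derivation:
After press 1 at (1,2):
0 0 1 0 0
1 0 1 0 0
1 1 1 0 1

After press 2 at (2,0):
0 0 1 0 0
0 0 1 0 0
0 0 1 0 1

After press 3 at (2,0):
0 0 1 0 0
1 0 1 0 0
1 1 1 0 1

After press 4 at (1,2):
0 0 0 0 0
1 1 0 1 0
1 1 0 0 1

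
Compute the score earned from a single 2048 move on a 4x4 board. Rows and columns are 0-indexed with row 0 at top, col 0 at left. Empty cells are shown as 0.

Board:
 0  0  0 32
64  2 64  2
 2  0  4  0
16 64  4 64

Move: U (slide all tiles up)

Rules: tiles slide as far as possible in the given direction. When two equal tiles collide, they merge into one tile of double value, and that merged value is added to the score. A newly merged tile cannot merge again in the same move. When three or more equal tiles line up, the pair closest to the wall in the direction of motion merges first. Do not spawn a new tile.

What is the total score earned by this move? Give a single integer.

Answer: 8

Derivation:
Slide up:
col 0: [0, 64, 2, 16] -> [64, 2, 16, 0]  score +0 (running 0)
col 1: [0, 2, 0, 64] -> [2, 64, 0, 0]  score +0 (running 0)
col 2: [0, 64, 4, 4] -> [64, 8, 0, 0]  score +8 (running 8)
col 3: [32, 2, 0, 64] -> [32, 2, 64, 0]  score +0 (running 8)
Board after move:
64  2 64 32
 2 64  8  2
16  0  0 64
 0  0  0  0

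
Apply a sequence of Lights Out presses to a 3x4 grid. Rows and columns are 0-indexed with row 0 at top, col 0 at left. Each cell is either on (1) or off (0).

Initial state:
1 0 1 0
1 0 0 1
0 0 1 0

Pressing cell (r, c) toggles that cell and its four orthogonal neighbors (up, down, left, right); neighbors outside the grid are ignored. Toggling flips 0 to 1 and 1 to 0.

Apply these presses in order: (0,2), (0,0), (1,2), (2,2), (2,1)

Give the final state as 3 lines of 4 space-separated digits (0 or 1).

Answer: 0 0 1 1
0 0 1 0
1 0 0 1

Derivation:
After press 1 at (0,2):
1 1 0 1
1 0 1 1
0 0 1 0

After press 2 at (0,0):
0 0 0 1
0 0 1 1
0 0 1 0

After press 3 at (1,2):
0 0 1 1
0 1 0 0
0 0 0 0

After press 4 at (2,2):
0 0 1 1
0 1 1 0
0 1 1 1

After press 5 at (2,1):
0 0 1 1
0 0 1 0
1 0 0 1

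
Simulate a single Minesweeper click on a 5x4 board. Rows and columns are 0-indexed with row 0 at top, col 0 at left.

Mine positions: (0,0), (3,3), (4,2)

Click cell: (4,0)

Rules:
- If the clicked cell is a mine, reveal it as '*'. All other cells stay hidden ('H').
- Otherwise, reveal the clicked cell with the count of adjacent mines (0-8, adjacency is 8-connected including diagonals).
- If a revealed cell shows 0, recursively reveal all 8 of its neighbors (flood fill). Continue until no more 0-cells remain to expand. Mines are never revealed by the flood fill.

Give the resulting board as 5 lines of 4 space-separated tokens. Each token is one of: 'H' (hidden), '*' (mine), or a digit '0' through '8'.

H 1 0 0
1 1 0 0
0 0 1 1
0 1 2 H
0 1 H H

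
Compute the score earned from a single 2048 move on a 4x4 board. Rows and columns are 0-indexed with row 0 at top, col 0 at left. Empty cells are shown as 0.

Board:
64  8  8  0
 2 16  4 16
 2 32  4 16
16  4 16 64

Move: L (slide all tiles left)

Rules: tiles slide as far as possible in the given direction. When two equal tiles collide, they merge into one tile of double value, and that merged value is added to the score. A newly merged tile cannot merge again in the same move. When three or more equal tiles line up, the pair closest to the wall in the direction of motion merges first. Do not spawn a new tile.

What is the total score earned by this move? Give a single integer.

Answer: 16

Derivation:
Slide left:
row 0: [64, 8, 8, 0] -> [64, 16, 0, 0]  score +16 (running 16)
row 1: [2, 16, 4, 16] -> [2, 16, 4, 16]  score +0 (running 16)
row 2: [2, 32, 4, 16] -> [2, 32, 4, 16]  score +0 (running 16)
row 3: [16, 4, 16, 64] -> [16, 4, 16, 64]  score +0 (running 16)
Board after move:
64 16  0  0
 2 16  4 16
 2 32  4 16
16  4 16 64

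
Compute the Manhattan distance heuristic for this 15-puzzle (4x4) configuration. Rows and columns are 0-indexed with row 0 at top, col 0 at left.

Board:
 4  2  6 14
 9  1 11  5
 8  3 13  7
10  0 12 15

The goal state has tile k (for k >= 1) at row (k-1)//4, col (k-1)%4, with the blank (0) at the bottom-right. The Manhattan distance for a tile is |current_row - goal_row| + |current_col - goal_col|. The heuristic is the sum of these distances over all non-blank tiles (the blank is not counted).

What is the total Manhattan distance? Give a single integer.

Tile 4: at (0,0), goal (0,3), distance |0-0|+|0-3| = 3
Tile 2: at (0,1), goal (0,1), distance |0-0|+|1-1| = 0
Tile 6: at (0,2), goal (1,1), distance |0-1|+|2-1| = 2
Tile 14: at (0,3), goal (3,1), distance |0-3|+|3-1| = 5
Tile 9: at (1,0), goal (2,0), distance |1-2|+|0-0| = 1
Tile 1: at (1,1), goal (0,0), distance |1-0|+|1-0| = 2
Tile 11: at (1,2), goal (2,2), distance |1-2|+|2-2| = 1
Tile 5: at (1,3), goal (1,0), distance |1-1|+|3-0| = 3
Tile 8: at (2,0), goal (1,3), distance |2-1|+|0-3| = 4
Tile 3: at (2,1), goal (0,2), distance |2-0|+|1-2| = 3
Tile 13: at (2,2), goal (3,0), distance |2-3|+|2-0| = 3
Tile 7: at (2,3), goal (1,2), distance |2-1|+|3-2| = 2
Tile 10: at (3,0), goal (2,1), distance |3-2|+|0-1| = 2
Tile 12: at (3,2), goal (2,3), distance |3-2|+|2-3| = 2
Tile 15: at (3,3), goal (3,2), distance |3-3|+|3-2| = 1
Sum: 3 + 0 + 2 + 5 + 1 + 2 + 1 + 3 + 4 + 3 + 3 + 2 + 2 + 2 + 1 = 34

Answer: 34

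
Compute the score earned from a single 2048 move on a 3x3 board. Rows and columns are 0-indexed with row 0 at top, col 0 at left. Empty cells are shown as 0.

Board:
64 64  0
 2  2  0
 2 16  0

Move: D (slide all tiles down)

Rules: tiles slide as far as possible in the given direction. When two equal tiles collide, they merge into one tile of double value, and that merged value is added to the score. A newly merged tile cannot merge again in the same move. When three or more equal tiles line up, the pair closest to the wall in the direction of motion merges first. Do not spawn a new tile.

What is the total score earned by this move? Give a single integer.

Answer: 4

Derivation:
Slide down:
col 0: [64, 2, 2] -> [0, 64, 4]  score +4 (running 4)
col 1: [64, 2, 16] -> [64, 2, 16]  score +0 (running 4)
col 2: [0, 0, 0] -> [0, 0, 0]  score +0 (running 4)
Board after move:
 0 64  0
64  2  0
 4 16  0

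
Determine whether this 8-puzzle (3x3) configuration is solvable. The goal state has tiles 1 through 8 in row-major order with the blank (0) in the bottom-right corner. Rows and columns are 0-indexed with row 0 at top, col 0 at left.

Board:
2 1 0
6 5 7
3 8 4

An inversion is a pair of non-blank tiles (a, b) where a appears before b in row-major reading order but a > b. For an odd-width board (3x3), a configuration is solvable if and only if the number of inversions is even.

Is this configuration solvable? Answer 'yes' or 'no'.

Answer: no

Derivation:
Inversions (pairs i<j in row-major order where tile[i] > tile[j] > 0): 9
9 is odd, so the puzzle is not solvable.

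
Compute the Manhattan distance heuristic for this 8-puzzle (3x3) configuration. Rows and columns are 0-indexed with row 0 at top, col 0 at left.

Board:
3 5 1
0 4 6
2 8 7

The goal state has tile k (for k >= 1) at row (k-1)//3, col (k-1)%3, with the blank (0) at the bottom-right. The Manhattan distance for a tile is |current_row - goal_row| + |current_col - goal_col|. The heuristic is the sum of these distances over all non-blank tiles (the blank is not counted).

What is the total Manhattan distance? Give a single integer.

Tile 3: (0,0)->(0,2) = 2
Tile 5: (0,1)->(1,1) = 1
Tile 1: (0,2)->(0,0) = 2
Tile 4: (1,1)->(1,0) = 1
Tile 6: (1,2)->(1,2) = 0
Tile 2: (2,0)->(0,1) = 3
Tile 8: (2,1)->(2,1) = 0
Tile 7: (2,2)->(2,0) = 2
Sum: 2 + 1 + 2 + 1 + 0 + 3 + 0 + 2 = 11

Answer: 11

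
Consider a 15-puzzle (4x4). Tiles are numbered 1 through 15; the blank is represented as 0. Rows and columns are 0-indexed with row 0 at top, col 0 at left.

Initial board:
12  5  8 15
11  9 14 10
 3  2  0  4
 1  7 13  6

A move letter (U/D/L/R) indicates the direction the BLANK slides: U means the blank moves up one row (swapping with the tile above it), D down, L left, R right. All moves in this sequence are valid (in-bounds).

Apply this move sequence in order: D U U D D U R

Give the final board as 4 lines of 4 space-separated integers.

After move 1 (D):
12  5  8 15
11  9 14 10
 3  2 13  4
 1  7  0  6

After move 2 (U):
12  5  8 15
11  9 14 10
 3  2  0  4
 1  7 13  6

After move 3 (U):
12  5  8 15
11  9  0 10
 3  2 14  4
 1  7 13  6

After move 4 (D):
12  5  8 15
11  9 14 10
 3  2  0  4
 1  7 13  6

After move 5 (D):
12  5  8 15
11  9 14 10
 3  2 13  4
 1  7  0  6

After move 6 (U):
12  5  8 15
11  9 14 10
 3  2  0  4
 1  7 13  6

After move 7 (R):
12  5  8 15
11  9 14 10
 3  2  4  0
 1  7 13  6

Answer: 12  5  8 15
11  9 14 10
 3  2  4  0
 1  7 13  6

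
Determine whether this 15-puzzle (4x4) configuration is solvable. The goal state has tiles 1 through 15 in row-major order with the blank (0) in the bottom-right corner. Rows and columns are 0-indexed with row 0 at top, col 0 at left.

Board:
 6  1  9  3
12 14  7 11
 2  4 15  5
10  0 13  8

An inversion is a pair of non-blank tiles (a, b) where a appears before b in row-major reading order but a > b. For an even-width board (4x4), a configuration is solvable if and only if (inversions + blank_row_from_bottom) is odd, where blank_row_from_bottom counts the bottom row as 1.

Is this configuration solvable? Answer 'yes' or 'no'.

Inversions: 41
Blank is in row 3 (0-indexed from top), which is row 1 counting from the bottom (bottom = 1).
41 + 1 = 42, which is even, so the puzzle is not solvable.

Answer: no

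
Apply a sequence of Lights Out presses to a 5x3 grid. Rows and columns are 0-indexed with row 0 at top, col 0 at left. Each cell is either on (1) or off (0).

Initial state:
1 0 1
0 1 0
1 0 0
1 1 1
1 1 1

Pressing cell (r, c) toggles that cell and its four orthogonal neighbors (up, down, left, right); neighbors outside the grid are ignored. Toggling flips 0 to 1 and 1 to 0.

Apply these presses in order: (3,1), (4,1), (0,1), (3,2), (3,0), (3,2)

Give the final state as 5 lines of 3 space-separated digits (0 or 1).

After press 1 at (3,1):
1 0 1
0 1 0
1 1 0
0 0 0
1 0 1

After press 2 at (4,1):
1 0 1
0 1 0
1 1 0
0 1 0
0 1 0

After press 3 at (0,1):
0 1 0
0 0 0
1 1 0
0 1 0
0 1 0

After press 4 at (3,2):
0 1 0
0 0 0
1 1 1
0 0 1
0 1 1

After press 5 at (3,0):
0 1 0
0 0 0
0 1 1
1 1 1
1 1 1

After press 6 at (3,2):
0 1 0
0 0 0
0 1 0
1 0 0
1 1 0

Answer: 0 1 0
0 0 0
0 1 0
1 0 0
1 1 0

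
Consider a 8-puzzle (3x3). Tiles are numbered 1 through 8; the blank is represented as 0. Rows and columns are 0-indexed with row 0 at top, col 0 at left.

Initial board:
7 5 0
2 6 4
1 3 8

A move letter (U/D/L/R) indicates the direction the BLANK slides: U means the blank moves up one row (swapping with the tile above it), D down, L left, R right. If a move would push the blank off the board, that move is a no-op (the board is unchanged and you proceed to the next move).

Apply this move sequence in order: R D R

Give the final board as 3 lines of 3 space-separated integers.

Answer: 7 5 4
2 6 0
1 3 8

Derivation:
After move 1 (R):
7 5 0
2 6 4
1 3 8

After move 2 (D):
7 5 4
2 6 0
1 3 8

After move 3 (R):
7 5 4
2 6 0
1 3 8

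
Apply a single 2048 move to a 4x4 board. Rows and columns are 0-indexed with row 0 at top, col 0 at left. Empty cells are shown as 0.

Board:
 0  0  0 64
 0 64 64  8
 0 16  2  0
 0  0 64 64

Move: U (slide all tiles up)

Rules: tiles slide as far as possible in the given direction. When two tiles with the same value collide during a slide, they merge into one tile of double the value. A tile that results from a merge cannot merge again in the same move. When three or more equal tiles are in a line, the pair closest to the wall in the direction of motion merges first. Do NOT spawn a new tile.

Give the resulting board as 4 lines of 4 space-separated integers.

Answer:  0 64 64 64
 0 16  2  8
 0  0 64 64
 0  0  0  0

Derivation:
Slide up:
col 0: [0, 0, 0, 0] -> [0, 0, 0, 0]
col 1: [0, 64, 16, 0] -> [64, 16, 0, 0]
col 2: [0, 64, 2, 64] -> [64, 2, 64, 0]
col 3: [64, 8, 0, 64] -> [64, 8, 64, 0]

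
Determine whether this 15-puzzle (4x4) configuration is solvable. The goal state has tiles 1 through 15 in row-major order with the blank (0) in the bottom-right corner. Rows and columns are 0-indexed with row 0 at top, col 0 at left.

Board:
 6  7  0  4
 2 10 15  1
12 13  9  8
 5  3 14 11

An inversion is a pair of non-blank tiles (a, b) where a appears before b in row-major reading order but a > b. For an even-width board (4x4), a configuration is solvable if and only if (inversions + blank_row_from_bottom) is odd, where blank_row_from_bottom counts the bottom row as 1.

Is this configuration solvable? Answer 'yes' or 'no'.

Answer: yes

Derivation:
Inversions: 45
Blank is in row 0 (0-indexed from top), which is row 4 counting from the bottom (bottom = 1).
45 + 4 = 49, which is odd, so the puzzle is solvable.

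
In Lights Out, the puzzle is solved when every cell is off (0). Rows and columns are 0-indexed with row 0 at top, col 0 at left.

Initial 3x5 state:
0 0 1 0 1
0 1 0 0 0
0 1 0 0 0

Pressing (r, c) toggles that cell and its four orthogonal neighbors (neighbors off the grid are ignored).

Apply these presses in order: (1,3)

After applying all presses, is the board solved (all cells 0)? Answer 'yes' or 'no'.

Answer: no

Derivation:
After press 1 at (1,3):
0 0 1 1 1
0 1 1 1 1
0 1 0 1 0

Lights still on: 9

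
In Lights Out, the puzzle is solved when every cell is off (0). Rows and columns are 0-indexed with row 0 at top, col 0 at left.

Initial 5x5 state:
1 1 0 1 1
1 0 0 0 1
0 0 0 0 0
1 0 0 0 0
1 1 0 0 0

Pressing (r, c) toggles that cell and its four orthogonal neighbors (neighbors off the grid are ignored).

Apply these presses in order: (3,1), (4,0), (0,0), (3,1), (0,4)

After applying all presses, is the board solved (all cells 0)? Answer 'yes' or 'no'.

After press 1 at (3,1):
1 1 0 1 1
1 0 0 0 1
0 1 0 0 0
0 1 1 0 0
1 0 0 0 0

After press 2 at (4,0):
1 1 0 1 1
1 0 0 0 1
0 1 0 0 0
1 1 1 0 0
0 1 0 0 0

After press 3 at (0,0):
0 0 0 1 1
0 0 0 0 1
0 1 0 0 0
1 1 1 0 0
0 1 0 0 0

After press 4 at (3,1):
0 0 0 1 1
0 0 0 0 1
0 0 0 0 0
0 0 0 0 0
0 0 0 0 0

After press 5 at (0,4):
0 0 0 0 0
0 0 0 0 0
0 0 0 0 0
0 0 0 0 0
0 0 0 0 0

Lights still on: 0

Answer: yes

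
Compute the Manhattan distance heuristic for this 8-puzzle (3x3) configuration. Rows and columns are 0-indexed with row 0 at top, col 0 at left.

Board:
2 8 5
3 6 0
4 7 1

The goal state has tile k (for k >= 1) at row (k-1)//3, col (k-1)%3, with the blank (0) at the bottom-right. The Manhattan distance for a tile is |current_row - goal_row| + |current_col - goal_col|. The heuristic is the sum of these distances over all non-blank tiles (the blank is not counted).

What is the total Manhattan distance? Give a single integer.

Answer: 15

Derivation:
Tile 2: at (0,0), goal (0,1), distance |0-0|+|0-1| = 1
Tile 8: at (0,1), goal (2,1), distance |0-2|+|1-1| = 2
Tile 5: at (0,2), goal (1,1), distance |0-1|+|2-1| = 2
Tile 3: at (1,0), goal (0,2), distance |1-0|+|0-2| = 3
Tile 6: at (1,1), goal (1,2), distance |1-1|+|1-2| = 1
Tile 4: at (2,0), goal (1,0), distance |2-1|+|0-0| = 1
Tile 7: at (2,1), goal (2,0), distance |2-2|+|1-0| = 1
Tile 1: at (2,2), goal (0,0), distance |2-0|+|2-0| = 4
Sum: 1 + 2 + 2 + 3 + 1 + 1 + 1 + 4 = 15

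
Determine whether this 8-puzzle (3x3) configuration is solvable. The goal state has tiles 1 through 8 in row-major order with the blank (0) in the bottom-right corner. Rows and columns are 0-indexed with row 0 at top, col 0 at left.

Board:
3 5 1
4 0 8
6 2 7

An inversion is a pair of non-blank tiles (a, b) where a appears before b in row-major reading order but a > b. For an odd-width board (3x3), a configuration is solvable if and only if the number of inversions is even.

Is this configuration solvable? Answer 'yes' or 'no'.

Answer: yes

Derivation:
Inversions (pairs i<j in row-major order where tile[i] > tile[j] > 0): 10
10 is even, so the puzzle is solvable.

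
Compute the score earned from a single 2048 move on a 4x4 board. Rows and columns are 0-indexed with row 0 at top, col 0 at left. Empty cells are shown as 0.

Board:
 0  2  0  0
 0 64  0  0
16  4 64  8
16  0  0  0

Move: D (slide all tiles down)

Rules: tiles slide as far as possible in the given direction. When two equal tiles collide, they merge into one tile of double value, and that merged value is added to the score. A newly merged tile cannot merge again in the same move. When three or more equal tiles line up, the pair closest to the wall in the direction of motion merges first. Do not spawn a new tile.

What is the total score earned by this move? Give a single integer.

Slide down:
col 0: [0, 0, 16, 16] -> [0, 0, 0, 32]  score +32 (running 32)
col 1: [2, 64, 4, 0] -> [0, 2, 64, 4]  score +0 (running 32)
col 2: [0, 0, 64, 0] -> [0, 0, 0, 64]  score +0 (running 32)
col 3: [0, 0, 8, 0] -> [0, 0, 0, 8]  score +0 (running 32)
Board after move:
 0  0  0  0
 0  2  0  0
 0 64  0  0
32  4 64  8

Answer: 32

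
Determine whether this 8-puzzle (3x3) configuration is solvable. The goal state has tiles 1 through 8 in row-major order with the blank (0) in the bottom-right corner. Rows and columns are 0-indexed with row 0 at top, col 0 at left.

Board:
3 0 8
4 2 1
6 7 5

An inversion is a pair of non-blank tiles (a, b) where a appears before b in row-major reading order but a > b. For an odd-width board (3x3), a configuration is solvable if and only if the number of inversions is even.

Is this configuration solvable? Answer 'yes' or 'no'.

Inversions (pairs i<j in row-major order where tile[i] > tile[j] > 0): 13
13 is odd, so the puzzle is not solvable.

Answer: no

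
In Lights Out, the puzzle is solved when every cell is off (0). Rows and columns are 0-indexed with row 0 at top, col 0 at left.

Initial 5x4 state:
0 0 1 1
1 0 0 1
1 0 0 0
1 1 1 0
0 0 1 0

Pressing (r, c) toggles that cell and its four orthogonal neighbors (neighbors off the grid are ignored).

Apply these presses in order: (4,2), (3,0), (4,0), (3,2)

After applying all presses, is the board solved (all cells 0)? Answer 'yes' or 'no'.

After press 1 at (4,2):
0 0 1 1
1 0 0 1
1 0 0 0
1 1 0 0
0 1 0 1

After press 2 at (3,0):
0 0 1 1
1 0 0 1
0 0 0 0
0 0 0 0
1 1 0 1

After press 3 at (4,0):
0 0 1 1
1 0 0 1
0 0 0 0
1 0 0 0
0 0 0 1

After press 4 at (3,2):
0 0 1 1
1 0 0 1
0 0 1 0
1 1 1 1
0 0 1 1

Lights still on: 11

Answer: no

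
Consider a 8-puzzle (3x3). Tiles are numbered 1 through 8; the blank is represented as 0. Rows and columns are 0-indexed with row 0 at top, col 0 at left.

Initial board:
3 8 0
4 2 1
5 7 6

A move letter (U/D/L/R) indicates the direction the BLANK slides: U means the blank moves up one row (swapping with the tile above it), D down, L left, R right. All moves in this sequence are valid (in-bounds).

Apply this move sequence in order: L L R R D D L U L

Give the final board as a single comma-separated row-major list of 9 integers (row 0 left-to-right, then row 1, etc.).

Answer: 3, 8, 1, 0, 4, 6, 5, 2, 7

Derivation:
After move 1 (L):
3 0 8
4 2 1
5 7 6

After move 2 (L):
0 3 8
4 2 1
5 7 6

After move 3 (R):
3 0 8
4 2 1
5 7 6

After move 4 (R):
3 8 0
4 2 1
5 7 6

After move 5 (D):
3 8 1
4 2 0
5 7 6

After move 6 (D):
3 8 1
4 2 6
5 7 0

After move 7 (L):
3 8 1
4 2 6
5 0 7

After move 8 (U):
3 8 1
4 0 6
5 2 7

After move 9 (L):
3 8 1
0 4 6
5 2 7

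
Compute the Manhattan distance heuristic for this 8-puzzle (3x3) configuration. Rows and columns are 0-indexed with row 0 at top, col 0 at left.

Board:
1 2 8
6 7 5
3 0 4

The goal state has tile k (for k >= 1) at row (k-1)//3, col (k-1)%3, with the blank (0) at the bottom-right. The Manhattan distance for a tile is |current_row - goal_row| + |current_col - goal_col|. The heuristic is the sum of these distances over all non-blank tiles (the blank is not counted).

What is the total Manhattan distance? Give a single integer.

Answer: 15

Derivation:
Tile 1: at (0,0), goal (0,0), distance |0-0|+|0-0| = 0
Tile 2: at (0,1), goal (0,1), distance |0-0|+|1-1| = 0
Tile 8: at (0,2), goal (2,1), distance |0-2|+|2-1| = 3
Tile 6: at (1,0), goal (1,2), distance |1-1|+|0-2| = 2
Tile 7: at (1,1), goal (2,0), distance |1-2|+|1-0| = 2
Tile 5: at (1,2), goal (1,1), distance |1-1|+|2-1| = 1
Tile 3: at (2,0), goal (0,2), distance |2-0|+|0-2| = 4
Tile 4: at (2,2), goal (1,0), distance |2-1|+|2-0| = 3
Sum: 0 + 0 + 3 + 2 + 2 + 1 + 4 + 3 = 15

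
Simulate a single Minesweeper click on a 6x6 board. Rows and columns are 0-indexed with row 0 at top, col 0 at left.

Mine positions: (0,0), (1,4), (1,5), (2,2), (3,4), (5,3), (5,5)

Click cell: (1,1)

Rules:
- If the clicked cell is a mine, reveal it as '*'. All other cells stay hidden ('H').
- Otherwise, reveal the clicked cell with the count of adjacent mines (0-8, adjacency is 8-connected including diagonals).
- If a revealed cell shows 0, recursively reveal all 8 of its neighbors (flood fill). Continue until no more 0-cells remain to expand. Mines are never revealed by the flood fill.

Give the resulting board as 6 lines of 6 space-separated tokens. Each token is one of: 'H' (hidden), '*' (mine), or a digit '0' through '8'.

H H H H H H
H 2 H H H H
H H H H H H
H H H H H H
H H H H H H
H H H H H H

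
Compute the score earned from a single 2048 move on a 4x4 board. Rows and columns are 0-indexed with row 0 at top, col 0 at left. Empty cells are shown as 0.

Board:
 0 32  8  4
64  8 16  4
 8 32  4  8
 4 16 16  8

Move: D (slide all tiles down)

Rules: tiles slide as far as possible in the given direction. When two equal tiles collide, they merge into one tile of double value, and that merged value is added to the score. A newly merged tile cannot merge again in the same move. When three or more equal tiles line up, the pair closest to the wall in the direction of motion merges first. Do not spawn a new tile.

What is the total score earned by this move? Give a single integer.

Slide down:
col 0: [0, 64, 8, 4] -> [0, 64, 8, 4]  score +0 (running 0)
col 1: [32, 8, 32, 16] -> [32, 8, 32, 16]  score +0 (running 0)
col 2: [8, 16, 4, 16] -> [8, 16, 4, 16]  score +0 (running 0)
col 3: [4, 4, 8, 8] -> [0, 0, 8, 16]  score +24 (running 24)
Board after move:
 0 32  8  0
64  8 16  0
 8 32  4  8
 4 16 16 16

Answer: 24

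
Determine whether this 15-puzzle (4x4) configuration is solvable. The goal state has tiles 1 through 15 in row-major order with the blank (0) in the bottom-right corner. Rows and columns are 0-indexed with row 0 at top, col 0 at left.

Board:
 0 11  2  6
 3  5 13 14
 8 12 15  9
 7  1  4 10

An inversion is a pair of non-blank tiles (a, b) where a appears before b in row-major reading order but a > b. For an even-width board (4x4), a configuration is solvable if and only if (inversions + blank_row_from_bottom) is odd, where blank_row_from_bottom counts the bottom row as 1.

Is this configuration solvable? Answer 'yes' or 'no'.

Inversions: 50
Blank is in row 0 (0-indexed from top), which is row 4 counting from the bottom (bottom = 1).
50 + 4 = 54, which is even, so the puzzle is not solvable.

Answer: no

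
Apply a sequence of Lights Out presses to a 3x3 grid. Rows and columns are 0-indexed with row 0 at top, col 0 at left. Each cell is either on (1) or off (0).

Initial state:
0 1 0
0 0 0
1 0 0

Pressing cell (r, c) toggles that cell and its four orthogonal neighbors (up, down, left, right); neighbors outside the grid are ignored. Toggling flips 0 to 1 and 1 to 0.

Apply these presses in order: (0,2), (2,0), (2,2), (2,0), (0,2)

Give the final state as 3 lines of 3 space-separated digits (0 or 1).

After press 1 at (0,2):
0 0 1
0 0 1
1 0 0

After press 2 at (2,0):
0 0 1
1 0 1
0 1 0

After press 3 at (2,2):
0 0 1
1 0 0
0 0 1

After press 4 at (2,0):
0 0 1
0 0 0
1 1 1

After press 5 at (0,2):
0 1 0
0 0 1
1 1 1

Answer: 0 1 0
0 0 1
1 1 1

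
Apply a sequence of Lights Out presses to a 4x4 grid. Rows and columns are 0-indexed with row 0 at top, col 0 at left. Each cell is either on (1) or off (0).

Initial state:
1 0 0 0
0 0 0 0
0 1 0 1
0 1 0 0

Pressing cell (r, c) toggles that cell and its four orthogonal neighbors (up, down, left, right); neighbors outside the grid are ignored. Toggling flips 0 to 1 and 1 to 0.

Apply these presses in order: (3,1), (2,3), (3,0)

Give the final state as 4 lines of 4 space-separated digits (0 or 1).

After press 1 at (3,1):
1 0 0 0
0 0 0 0
0 0 0 1
1 0 1 0

After press 2 at (2,3):
1 0 0 0
0 0 0 1
0 0 1 0
1 0 1 1

After press 3 at (3,0):
1 0 0 0
0 0 0 1
1 0 1 0
0 1 1 1

Answer: 1 0 0 0
0 0 0 1
1 0 1 0
0 1 1 1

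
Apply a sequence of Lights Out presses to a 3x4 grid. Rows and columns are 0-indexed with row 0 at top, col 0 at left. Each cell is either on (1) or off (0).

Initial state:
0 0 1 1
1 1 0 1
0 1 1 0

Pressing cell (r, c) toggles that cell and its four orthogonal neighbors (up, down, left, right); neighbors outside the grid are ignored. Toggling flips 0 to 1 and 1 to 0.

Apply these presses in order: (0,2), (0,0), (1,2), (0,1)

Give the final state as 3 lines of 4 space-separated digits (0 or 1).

After press 1 at (0,2):
0 1 0 0
1 1 1 1
0 1 1 0

After press 2 at (0,0):
1 0 0 0
0 1 1 1
0 1 1 0

After press 3 at (1,2):
1 0 1 0
0 0 0 0
0 1 0 0

After press 4 at (0,1):
0 1 0 0
0 1 0 0
0 1 0 0

Answer: 0 1 0 0
0 1 0 0
0 1 0 0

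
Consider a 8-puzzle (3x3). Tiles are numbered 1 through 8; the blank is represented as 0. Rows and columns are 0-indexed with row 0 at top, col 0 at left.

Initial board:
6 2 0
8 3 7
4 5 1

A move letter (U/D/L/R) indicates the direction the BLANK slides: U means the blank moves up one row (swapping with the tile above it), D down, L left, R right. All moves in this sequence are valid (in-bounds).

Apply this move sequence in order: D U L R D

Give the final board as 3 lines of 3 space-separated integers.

After move 1 (D):
6 2 7
8 3 0
4 5 1

After move 2 (U):
6 2 0
8 3 7
4 5 1

After move 3 (L):
6 0 2
8 3 7
4 5 1

After move 4 (R):
6 2 0
8 3 7
4 5 1

After move 5 (D):
6 2 7
8 3 0
4 5 1

Answer: 6 2 7
8 3 0
4 5 1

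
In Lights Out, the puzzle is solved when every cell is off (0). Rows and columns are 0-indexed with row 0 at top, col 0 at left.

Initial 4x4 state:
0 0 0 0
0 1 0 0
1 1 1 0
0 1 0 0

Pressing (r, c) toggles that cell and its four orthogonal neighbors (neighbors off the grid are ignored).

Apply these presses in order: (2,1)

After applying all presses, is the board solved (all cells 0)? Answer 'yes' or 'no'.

After press 1 at (2,1):
0 0 0 0
0 0 0 0
0 0 0 0
0 0 0 0

Lights still on: 0

Answer: yes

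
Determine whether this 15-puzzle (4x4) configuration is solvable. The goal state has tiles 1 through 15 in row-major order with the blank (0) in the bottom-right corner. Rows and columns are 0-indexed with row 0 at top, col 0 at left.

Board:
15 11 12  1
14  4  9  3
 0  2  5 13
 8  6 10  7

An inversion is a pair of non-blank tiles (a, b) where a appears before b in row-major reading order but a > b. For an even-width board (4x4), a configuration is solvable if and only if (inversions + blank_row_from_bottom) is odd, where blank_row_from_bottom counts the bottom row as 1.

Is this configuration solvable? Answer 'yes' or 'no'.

Answer: no

Derivation:
Inversions: 60
Blank is in row 2 (0-indexed from top), which is row 2 counting from the bottom (bottom = 1).
60 + 2 = 62, which is even, so the puzzle is not solvable.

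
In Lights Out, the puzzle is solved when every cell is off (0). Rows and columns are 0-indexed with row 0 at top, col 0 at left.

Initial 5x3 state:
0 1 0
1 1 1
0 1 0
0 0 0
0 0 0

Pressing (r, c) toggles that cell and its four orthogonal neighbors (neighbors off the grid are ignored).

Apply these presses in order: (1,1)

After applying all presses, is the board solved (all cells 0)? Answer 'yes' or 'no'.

Answer: yes

Derivation:
After press 1 at (1,1):
0 0 0
0 0 0
0 0 0
0 0 0
0 0 0

Lights still on: 0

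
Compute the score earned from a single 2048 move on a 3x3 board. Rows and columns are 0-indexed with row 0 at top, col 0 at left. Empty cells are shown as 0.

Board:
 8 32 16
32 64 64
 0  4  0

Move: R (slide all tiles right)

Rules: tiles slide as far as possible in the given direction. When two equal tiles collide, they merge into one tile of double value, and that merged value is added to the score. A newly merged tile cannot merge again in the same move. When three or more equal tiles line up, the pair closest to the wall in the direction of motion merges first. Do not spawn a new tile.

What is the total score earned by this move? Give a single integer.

Slide right:
row 0: [8, 32, 16] -> [8, 32, 16]  score +0 (running 0)
row 1: [32, 64, 64] -> [0, 32, 128]  score +128 (running 128)
row 2: [0, 4, 0] -> [0, 0, 4]  score +0 (running 128)
Board after move:
  8  32  16
  0  32 128
  0   0   4

Answer: 128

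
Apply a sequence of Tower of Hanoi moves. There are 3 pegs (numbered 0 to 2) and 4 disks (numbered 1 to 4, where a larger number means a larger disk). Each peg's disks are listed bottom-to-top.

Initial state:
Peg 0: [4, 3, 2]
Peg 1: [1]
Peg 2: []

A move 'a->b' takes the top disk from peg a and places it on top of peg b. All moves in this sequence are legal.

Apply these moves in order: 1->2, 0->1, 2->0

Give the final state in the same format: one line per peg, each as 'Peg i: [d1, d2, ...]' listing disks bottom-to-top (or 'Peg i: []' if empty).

Answer: Peg 0: [4, 3, 1]
Peg 1: [2]
Peg 2: []

Derivation:
After move 1 (1->2):
Peg 0: [4, 3, 2]
Peg 1: []
Peg 2: [1]

After move 2 (0->1):
Peg 0: [4, 3]
Peg 1: [2]
Peg 2: [1]

After move 3 (2->0):
Peg 0: [4, 3, 1]
Peg 1: [2]
Peg 2: []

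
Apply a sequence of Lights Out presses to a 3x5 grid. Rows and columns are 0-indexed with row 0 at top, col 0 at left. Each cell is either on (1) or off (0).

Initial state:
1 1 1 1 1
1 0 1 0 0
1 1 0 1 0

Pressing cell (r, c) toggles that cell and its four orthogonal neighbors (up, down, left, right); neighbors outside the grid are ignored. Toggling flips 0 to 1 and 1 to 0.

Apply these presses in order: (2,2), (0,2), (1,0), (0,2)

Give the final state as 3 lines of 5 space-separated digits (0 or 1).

Answer: 0 1 1 1 1
0 1 0 0 0
0 0 1 0 0

Derivation:
After press 1 at (2,2):
1 1 1 1 1
1 0 0 0 0
1 0 1 0 0

After press 2 at (0,2):
1 0 0 0 1
1 0 1 0 0
1 0 1 0 0

After press 3 at (1,0):
0 0 0 0 1
0 1 1 0 0
0 0 1 0 0

After press 4 at (0,2):
0 1 1 1 1
0 1 0 0 0
0 0 1 0 0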